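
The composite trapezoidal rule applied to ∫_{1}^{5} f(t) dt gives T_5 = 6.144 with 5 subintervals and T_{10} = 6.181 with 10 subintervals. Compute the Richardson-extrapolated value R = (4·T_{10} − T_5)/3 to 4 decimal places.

R = (4·T_{10} − T_5) / 3 = (4·6.181 − 6.144)/3 = (18.580)/3 = 6.1933.

6.1933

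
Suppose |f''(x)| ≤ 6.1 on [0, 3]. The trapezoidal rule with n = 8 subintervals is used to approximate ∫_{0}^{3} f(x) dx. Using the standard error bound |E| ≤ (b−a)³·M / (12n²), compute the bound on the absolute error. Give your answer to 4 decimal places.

0.2145

|E| ≤ (3)³·6.1 / (12·8²) = 164.7/768 = 0.2145.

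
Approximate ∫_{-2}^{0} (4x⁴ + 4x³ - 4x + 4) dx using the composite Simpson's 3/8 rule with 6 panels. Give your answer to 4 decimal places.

25.6296

h = (0 − (-2))/6 = 0.333333.
Nodes x₀,…,x₆ = -2, -1.666667, -1.333333, -1, -0.666667, -0.333333, 0.
f(x) = 4x⁴ + 4x³ - 4x + 4: f₀=44, f₁=23.012346, f₂=12.493827, f₃=8, f₄=6.271605, f₅=5.234568, f₆=4.
(3h/8)·[f₀ + 3f₁ + 3f₂ + 2f₃ + 3f₄ + 3f₅ + f₆] = 0.125·(205.037037) = 25.6296.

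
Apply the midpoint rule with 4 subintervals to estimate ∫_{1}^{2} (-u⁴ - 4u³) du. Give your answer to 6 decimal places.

-21.033447

h = (2 − 1)/4 = 0.25.
Midpoints m₁,…,m₄ = 1.125, 1.375, 1.625, 1.875.
f(m₁)=-7.297119140625, f(m₂)=-13.972900390625, f(m₃)=-24.136962890625, f(m₄)=-38.726806640625.
h·[f(m₁) + f(m₂) + f(m₃) + f(m₄)] = 0.25·(-84.1337890625) = -21.033447.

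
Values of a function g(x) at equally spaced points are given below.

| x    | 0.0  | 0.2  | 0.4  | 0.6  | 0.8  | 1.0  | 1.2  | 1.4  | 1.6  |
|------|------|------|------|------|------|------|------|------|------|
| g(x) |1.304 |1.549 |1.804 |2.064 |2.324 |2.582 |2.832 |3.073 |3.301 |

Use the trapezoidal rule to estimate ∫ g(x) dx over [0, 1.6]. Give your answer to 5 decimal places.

h = 0.2, n = 8.
(h/2)·[y₀ + 2y₁ + 2y₂ + 2y₃ + 2y₄ + 2y₅ + 2y₆ + 2y₇ + y₈] = 0.1·(37.061) = 3.70610.

3.70610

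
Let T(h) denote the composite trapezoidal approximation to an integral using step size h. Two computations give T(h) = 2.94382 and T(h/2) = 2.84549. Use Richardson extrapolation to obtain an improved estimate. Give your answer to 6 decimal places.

R = (4·T(h/2) − T(h)) / 3 = (4·2.84549 − 2.94382)/3 = (8.43814)/3 = 2.812713.

2.812713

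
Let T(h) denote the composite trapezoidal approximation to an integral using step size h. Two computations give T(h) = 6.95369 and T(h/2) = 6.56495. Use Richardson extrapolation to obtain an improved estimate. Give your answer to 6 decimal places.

6.435370

R = (4·T(h/2) − T(h)) / 3 = (4·6.56495 − 6.95369)/3 = (19.30611)/3 = 6.435370.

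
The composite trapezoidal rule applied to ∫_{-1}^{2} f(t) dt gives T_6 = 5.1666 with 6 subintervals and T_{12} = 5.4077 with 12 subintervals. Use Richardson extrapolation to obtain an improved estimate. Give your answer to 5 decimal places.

R = (4·T_{12} − T_6) / 3 = (4·5.4077 − 5.1666)/3 = (16.4642)/3 = 5.48807.

5.48807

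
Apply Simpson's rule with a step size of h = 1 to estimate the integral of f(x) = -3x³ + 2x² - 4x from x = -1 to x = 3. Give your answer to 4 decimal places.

-57.3333

h = (3 − (-1))/4 = 1.
Nodes x₀,…,x₄ = -1, 0, 1, 2, 3.
f(x) = -3x³ + 2x² - 4x: f₀=9, f₁=0, f₂=-5, f₃=-24, f₄=-75.
(h/3)·[f₀ + 4f₁ + 2f₂ + 4f₃ + f₄] = 0.333333·(-172) = -57.3333.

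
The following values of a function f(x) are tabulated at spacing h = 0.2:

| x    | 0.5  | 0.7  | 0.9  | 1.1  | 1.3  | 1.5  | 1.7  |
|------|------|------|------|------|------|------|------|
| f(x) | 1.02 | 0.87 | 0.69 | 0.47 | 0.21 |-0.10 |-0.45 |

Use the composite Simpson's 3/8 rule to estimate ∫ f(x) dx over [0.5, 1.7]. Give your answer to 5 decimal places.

0.48900

h = 0.2, n = 6.
(3h/8)·[y₀ + 3y₁ + 3y₂ + 2y₃ + 3y₄ + 3y₅ + y₆] = 0.075·(6.52) = 0.48900.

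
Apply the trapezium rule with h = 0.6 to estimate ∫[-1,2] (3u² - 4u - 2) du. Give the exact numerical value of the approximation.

h = (2 − (-1))/5 = 0.6.
Nodes u₀,…,u₅ = -1, -0.4, 0.2, 0.8, 1.4, 2.
f(u) = 3u² - 4u - 2: f₀=5, f₁=0.08, f₂=-2.68, f₃=-3.28, f₄=-1.72, f₅=2.
(h/2)·[f₀ + 2f₁ + 2f₂ + 2f₃ + 2f₄ + f₅] = 0.3·(-8.2) = -2.46.

-2.46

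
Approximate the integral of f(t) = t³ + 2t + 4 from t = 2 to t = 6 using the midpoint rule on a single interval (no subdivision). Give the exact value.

M = (b−a)·f(4) = 4·(76) = 304.

304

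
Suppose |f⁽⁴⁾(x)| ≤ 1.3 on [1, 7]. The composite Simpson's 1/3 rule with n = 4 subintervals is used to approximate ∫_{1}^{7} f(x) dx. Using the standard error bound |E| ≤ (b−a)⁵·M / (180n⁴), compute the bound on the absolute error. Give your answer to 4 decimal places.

0.2194

|E| ≤ (6)⁵·1.3 / (180·4⁴) = 10108.8/46080 = 0.2194.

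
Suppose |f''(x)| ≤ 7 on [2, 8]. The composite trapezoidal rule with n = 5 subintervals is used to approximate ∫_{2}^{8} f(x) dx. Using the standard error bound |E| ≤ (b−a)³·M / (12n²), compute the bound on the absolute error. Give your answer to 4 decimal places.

5.0400

|E| ≤ (6)³·7 / (12·5²) = 1512/300 = 5.0400.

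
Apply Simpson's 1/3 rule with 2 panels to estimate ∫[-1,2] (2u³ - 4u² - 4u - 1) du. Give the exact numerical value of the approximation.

-13.5

h = (2 − (-1))/2 = 1.5.
Nodes u₀,…,u₂ = -1, 0.5, 2.
f(u) = 2u³ - 4u² - 4u - 1: f₀=-3, f₁=-3.75, f₂=-9.
(h/3)·[f₀ + 4f₁ + f₂] = 0.5·(-27) = -13.5.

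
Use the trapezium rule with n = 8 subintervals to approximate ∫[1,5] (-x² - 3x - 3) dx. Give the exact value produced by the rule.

-89.5

h = (5 − 1)/8 = 0.5.
Nodes x₀,…,x₈ = 1, 1.5, 2, 2.5, 3, 3.5, 4, 4.5, 5.
f(x) = -x² - 3x - 3: f₀=-7, f₁=-9.75, f₂=-13, f₃=-16.75, f₄=-21, f₅=-25.75, f₆=-31, f₇=-36.75, f₈=-43.
(h/2)·[f₀ + 2f₁ + 2f₂ + 2f₃ + 2f₄ + 2f₅ + 2f₆ + 2f₇ + f₈] = 0.25·(-358) = -89.5.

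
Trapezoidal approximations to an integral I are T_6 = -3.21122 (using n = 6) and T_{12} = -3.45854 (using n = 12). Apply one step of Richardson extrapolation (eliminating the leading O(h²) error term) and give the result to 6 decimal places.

R = (4·T_{12} − T_6) / 3 = (4·(-3.45854) − (-3.21122))/3 = (-10.62294)/3 = -3.540980.

-3.540980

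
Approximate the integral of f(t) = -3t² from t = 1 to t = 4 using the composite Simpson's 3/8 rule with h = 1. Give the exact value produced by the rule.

-63

h = (4 − 1)/3 = 1.
Nodes t₀,…,t₃ = 1, 2, 3, 4.
f(t) = -3t²: f₀=-3, f₁=-12, f₂=-27, f₃=-48.
(3h/8)·[f₀ + 3f₁ + 3f₂ + f₃] = 0.375·(-168) = -63.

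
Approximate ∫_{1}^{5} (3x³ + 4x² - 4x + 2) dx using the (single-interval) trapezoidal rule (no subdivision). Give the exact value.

924

T = (b−a)/2 · [f(1) + f(5)] = 2·[5 + 457] = 924.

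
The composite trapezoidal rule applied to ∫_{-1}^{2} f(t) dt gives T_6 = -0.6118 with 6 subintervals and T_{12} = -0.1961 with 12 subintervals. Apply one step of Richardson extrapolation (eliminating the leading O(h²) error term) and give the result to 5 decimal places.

-0.05753

R = (4·T_{12} − T_6) / 3 = (4·(-0.1961) − (-0.6118))/3 = (-0.1726)/3 = -0.05753.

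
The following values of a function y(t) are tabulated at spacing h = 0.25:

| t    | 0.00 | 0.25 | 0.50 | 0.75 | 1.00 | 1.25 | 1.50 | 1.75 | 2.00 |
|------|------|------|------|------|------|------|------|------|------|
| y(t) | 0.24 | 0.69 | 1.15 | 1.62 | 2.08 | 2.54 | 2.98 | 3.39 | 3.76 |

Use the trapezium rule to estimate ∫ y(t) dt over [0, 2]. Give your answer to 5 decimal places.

h = 0.25, n = 8.
(h/2)·[y₀ + 2y₁ + 2y₂ + 2y₃ + 2y₄ + 2y₅ + 2y₆ + 2y₇ + y₈] = 0.125·(32.90) = 4.11250.

4.11250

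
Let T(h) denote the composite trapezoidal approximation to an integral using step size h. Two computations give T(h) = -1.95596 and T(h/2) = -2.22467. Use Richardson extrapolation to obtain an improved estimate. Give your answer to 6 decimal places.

-2.314240

R = (4·T(h/2) − T(h)) / 3 = (4·(-2.22467) − (-1.95596))/3 = (-6.94272)/3 = -2.314240.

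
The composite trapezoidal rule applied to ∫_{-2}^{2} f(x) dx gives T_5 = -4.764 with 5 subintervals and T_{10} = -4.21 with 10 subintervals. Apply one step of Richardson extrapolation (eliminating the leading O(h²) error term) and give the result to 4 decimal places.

-4.0253

R = (4·T_{10} − T_5) / 3 = (4·(-4.21) − (-4.764))/3 = (-12.076)/3 = -4.0253.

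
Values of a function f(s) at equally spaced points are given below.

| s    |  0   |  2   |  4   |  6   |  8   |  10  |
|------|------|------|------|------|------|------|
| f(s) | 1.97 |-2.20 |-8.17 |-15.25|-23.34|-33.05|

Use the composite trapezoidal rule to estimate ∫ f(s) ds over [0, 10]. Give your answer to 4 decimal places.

-129.0000

h = 2, n = 5.
(h/2)·[y₀ + 2y₁ + 2y₂ + 2y₃ + 2y₄ + y₅] = 1·(-129.00) = -129.0000.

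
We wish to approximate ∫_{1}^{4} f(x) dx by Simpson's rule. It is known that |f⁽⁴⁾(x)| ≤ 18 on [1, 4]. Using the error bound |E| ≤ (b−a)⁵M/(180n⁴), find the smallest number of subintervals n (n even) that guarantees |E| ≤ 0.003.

10

Need 4374/(180n⁴) ≤ 0.003.
n⁴ ≥ 4374/(180·0.003) = 8100 ⇒ n ≥ 9.4868, so the smallest even n is 10. (n must be even for Simpson's rule.)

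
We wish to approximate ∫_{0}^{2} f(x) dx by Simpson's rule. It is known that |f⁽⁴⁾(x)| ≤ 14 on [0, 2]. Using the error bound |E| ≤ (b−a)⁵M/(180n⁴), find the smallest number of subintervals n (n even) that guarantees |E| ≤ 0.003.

6

Need 448/(180n⁴) ≤ 0.003.
n⁴ ≥ 448/(180·0.003) = 829.63 ⇒ n ≥ 5.3669, so the smallest even n is 6. (n must be even for Simpson's rule.)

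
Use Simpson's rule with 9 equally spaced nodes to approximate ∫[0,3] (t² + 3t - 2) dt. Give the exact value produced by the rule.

16.5

h = (3 − 0)/8 = 0.375.
Nodes t₀,…,t₈ = 0, 0.375, 0.75, 1.125, 1.5, 1.875, 2.25, 2.625, 3.
f(t) = t² + 3t - 2: f₀=-2, f₁=-0.734375, f₂=0.8125, f₃=2.640625, f₄=4.75, f₅=7.140625, f₆=9.8125, f₇=12.765625, f₈=16.
(h/3)·[f₀ + 4f₁ + 2f₂ + 4f₃ + 2f₄ + 4f₅ + 2f₆ + 4f₇ + f₈] = 0.125·(132) = 16.5.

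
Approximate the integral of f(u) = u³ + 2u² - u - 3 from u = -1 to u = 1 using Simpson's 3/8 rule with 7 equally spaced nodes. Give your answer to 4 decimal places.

h = (1 − (-1))/6 = 0.333333.
Nodes u₀,…,u₆ = -1, -0.666667, -0.333333, 0, 0.333333, 0.666667, 1.
f(u) = u³ + 2u² - u - 3: f₀=-1, f₁=-1.740741, f₂=-2.481481, f₃=-3, f₄=-3.074074, f₅=-2.481481, f₆=-1.
(3h/8)·[f₀ + 3f₁ + 3f₂ + 2f₃ + 3f₄ + 3f₅ + f₆] = 0.125·(-37.333333) = -4.6667.

-4.6667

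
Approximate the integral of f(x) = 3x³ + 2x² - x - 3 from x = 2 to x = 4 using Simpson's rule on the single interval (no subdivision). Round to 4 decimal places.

205.3333

S = (b−a)/6 · [f(2) + 4f(3) + f(4)] = 0.333333·[27 + 4·93 + 217] = 205.3333.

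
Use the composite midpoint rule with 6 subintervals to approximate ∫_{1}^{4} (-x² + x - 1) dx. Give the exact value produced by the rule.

-16.4375

h = (4 − 1)/6 = 0.5.
Midpoints m₁,…,m₆ = 1.25, 1.75, 2.25, 2.75, 3.25, 3.75.
f(m₁)=-1.3125, f(m₂)=-2.3125, f(m₃)=-3.8125, f(m₄)=-5.8125, f(m₅)=-8.3125, f(m₆)=-11.3125.
h·[f(m₁) + f(m₂) + f(m₃) + f(m₄) + f(m₅) + f(m₆)] = 0.5·(-32.875) = -16.4375.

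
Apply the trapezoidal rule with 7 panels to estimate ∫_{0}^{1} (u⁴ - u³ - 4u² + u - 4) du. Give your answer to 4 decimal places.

-4.8953

h = (1 − 0)/7 = 0.142857.
Nodes u₀,…,u₇ = 0, 0.142857, 0.285714, 0.428571, 0.571429, 0.714286, 0.857143, 1.
f(u) = u⁴ - u³ - 4u² + u - 4: f₀=-4, f₁=-3.941274, f₂=-4.057476, f₃=-4.351104, f₄=-4.814661, f₅=-5.430654, f₆=-6.171595, f₇=-7.
(h/2)·[f₀ + 2f₁ + 2f₂ + 2f₃ + 2f₄ + 2f₅ + 2f₆ + f₇] = 0.071429·(-68.533528) = -4.8953.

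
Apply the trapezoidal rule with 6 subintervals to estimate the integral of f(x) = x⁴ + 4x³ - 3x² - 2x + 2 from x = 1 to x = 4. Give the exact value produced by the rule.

h = (4 − 1)/6 = 0.5.
Nodes x₀,…,x₆ = 1, 1.5, 2, 2.5, 3, 3.5, 4.
f(x) = x⁴ + 4x³ - 3x² - 2x + 2: f₀=2, f₁=10.8125, f₂=34, f₃=79.8125, f₄=158, f₅=279.8125, f₆=458.
(h/2)·[f₀ + 2f₁ + 2f₂ + 2f₃ + 2f₄ + 2f₅ + f₆] = 0.25·(1584.875) = 396.21875.

396.21875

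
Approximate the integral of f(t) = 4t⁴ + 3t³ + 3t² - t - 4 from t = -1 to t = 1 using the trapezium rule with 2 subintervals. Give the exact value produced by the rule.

-1

h = (1 − (-1))/2 = 1.
Nodes t₀,…,t₂ = -1, 0, 1.
f(t) = 4t⁴ + 3t³ + 3t² - t - 4: f₀=1, f₁=-4, f₂=5.
(h/2)·[f₀ + 2f₁ + f₂] = 0.5·(-2) = -1.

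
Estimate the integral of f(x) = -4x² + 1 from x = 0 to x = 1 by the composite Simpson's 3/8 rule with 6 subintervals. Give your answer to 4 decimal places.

-0.3333

h = (1 − 0)/6 = 0.166667.
Nodes x₀,…,x₆ = 0, 0.166667, 0.333333, 0.5, 0.666667, 0.833333, 1.
f(x) = -4x² + 1: f₀=1, f₁=0.888889, f₂=0.555556, f₃=0, f₄=-0.777778, f₅=-1.777778, f₆=-3.
(3h/8)·[f₀ + 3f₁ + 3f₂ + 2f₃ + 3f₄ + 3f₅ + f₆] = 0.0625·(-5.333333) = -0.3333.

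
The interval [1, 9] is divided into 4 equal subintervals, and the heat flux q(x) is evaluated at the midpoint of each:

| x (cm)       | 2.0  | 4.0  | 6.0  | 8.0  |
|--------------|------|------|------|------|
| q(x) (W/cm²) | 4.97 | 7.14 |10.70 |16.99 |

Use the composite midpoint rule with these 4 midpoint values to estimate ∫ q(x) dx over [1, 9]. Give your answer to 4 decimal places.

h = 2, n = 4.
h·[y(m₁) + y(m₂) + y(m₃) + y(m₄)] = 2·(39.80) = 79.6000.

79.6000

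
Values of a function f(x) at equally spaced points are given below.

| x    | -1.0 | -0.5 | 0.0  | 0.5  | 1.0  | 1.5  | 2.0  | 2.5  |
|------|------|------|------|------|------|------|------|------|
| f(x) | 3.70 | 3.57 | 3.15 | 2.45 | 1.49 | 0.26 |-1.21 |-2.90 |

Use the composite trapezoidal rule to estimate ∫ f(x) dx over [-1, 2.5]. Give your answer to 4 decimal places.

5.0550

h = 0.5, n = 7.
(h/2)·[y₀ + 2y₁ + 2y₂ + 2y₃ + 2y₄ + 2y₅ + 2y₆ + y₇] = 0.25·(20.22) = 5.0550.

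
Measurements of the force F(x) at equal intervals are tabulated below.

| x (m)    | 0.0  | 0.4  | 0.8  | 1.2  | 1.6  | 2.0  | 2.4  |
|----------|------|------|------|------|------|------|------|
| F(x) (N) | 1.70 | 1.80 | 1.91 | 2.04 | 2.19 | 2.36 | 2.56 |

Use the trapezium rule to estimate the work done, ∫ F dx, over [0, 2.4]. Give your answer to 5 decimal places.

4.97200

h = 0.4, n = 6.
(h/2)·[y₀ + 2y₁ + 2y₂ + 2y₃ + 2y₄ + 2y₅ + y₆] = 0.2·(24.86) = 4.97200.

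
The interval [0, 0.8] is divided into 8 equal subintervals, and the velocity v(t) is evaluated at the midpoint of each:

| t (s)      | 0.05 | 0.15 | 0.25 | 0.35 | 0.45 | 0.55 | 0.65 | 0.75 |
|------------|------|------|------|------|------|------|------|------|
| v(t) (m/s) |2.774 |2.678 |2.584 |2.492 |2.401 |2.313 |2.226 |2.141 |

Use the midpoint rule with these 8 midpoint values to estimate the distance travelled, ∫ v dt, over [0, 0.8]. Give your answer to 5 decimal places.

1.96090

h = 0.1, n = 8.
h·[y(m₁) + y(m₂) + y(m₃) + y(m₄) + y(m₅) + y(m₆) + y(m₇) + y(m₈)] = 0.1·(19.609) = 1.96090.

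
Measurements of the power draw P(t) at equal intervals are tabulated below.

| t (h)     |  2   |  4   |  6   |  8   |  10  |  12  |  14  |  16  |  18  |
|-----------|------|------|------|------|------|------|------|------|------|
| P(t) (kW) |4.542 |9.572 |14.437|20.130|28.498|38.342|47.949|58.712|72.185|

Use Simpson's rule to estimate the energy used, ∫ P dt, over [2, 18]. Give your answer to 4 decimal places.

h = 2, n = 8.
(h/3)·[y₀ + 4y₁ + 2y₂ + 4y₃ + 2y₄ + 4y₅ + 2y₆ + 4y₇ + y₈] = 0.666667·(765.519) = 510.3460.

510.3460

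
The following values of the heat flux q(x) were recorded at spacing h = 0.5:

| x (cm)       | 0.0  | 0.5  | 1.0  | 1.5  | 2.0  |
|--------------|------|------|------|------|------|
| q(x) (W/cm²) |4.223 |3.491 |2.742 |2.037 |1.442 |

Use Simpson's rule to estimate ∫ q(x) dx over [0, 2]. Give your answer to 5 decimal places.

5.54350

h = 0.5, n = 4.
(h/3)·[y₀ + 4y₁ + 2y₂ + 4y₃ + y₄] = 0.166667·(33.261) = 5.54350.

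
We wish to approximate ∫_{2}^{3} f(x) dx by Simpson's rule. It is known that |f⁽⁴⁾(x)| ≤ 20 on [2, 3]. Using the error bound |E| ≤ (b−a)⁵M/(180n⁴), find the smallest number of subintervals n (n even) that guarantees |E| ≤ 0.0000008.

Need 20/(180n⁴) ≤ 0.0000008.
n⁴ ≥ 20/(180·0.0000008) = 138889 ⇒ n ≥ 19.3049, so the smallest even n is 20. (n must be even for Simpson's rule.)

20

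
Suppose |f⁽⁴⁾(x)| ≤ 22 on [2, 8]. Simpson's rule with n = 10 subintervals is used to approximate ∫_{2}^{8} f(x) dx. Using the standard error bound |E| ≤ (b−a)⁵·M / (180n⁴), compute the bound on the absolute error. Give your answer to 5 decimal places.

|E| ≤ (6)⁵·22 / (180·10⁴) = 171072/1800000 = 0.09504.

0.09504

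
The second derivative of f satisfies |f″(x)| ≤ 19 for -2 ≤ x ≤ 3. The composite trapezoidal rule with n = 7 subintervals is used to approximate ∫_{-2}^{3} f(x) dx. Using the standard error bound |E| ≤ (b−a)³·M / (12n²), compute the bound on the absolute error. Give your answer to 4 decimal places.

4.0391

|E| ≤ (5)³·19 / (12·7²) = 2375/588 = 4.0391.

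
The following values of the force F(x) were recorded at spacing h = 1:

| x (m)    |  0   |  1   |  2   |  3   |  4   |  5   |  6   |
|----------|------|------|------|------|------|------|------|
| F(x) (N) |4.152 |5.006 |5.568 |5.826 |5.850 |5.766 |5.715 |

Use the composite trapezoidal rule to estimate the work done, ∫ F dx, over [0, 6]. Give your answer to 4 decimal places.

32.9495

h = 1, n = 6.
(h/2)·[y₀ + 2y₁ + 2y₂ + 2y₃ + 2y₄ + 2y₅ + y₆] = 0.5·(65.899) = 32.9495.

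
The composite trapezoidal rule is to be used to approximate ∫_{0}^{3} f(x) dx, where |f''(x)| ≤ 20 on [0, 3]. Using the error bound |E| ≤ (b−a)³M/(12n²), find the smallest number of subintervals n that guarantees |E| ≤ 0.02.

Need 540/(12n²) ≤ 0.02.
n² ≥ 540/(12·0.02) = 2250 ⇒ n ≥ 47.4342, so the smallest n is 48.

48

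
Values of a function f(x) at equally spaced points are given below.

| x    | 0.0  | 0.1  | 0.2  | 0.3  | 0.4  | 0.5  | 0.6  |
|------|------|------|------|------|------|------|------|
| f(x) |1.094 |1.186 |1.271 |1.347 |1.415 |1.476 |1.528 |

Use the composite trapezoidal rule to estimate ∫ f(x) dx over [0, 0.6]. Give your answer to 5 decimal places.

0.80060

h = 0.1, n = 6.
(h/2)·[y₀ + 2y₁ + 2y₂ + 2y₃ + 2y₄ + 2y₅ + y₆] = 0.05·(16.012) = 0.80060.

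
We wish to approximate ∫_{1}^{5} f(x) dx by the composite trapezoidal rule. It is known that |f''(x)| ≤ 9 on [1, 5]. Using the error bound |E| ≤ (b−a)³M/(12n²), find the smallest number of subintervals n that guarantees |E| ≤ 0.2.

Need 576/(12n²) ≤ 0.2.
n² ≥ 576/(12·0.2) = 240 ⇒ n ≥ 15.4919, so the smallest n is 16.

16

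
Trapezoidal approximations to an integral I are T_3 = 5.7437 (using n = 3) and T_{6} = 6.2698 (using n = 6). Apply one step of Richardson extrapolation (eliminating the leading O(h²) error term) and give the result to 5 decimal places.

R = (4·T_{6} − T_3) / 3 = (4·6.2698 − 5.7437)/3 = (19.3355)/3 = 6.44517.

6.44517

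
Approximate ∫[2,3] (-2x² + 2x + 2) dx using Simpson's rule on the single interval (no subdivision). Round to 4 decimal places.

S = (b−a)/6 · [f(2) + 4f(2.5) + f(3)] = 0.166667·[(-2) + 4·(-5.5) + (-10)] = -5.6667.

-5.6667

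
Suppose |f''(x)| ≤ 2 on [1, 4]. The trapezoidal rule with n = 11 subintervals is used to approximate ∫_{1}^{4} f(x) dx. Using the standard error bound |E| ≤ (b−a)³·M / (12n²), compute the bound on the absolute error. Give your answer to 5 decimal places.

|E| ≤ (3)³·2 / (12·11²) = 54/1452 = 0.03719.

0.03719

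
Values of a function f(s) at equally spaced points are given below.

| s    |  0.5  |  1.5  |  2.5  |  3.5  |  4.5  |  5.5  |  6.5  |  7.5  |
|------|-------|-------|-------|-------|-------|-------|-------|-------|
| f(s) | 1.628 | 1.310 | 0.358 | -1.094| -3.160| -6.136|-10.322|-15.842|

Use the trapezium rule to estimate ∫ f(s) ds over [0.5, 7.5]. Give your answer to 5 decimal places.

-26.15100

h = 1, n = 7.
(h/2)·[y₀ + 2y₁ + 2y₂ + 2y₃ + 2y₄ + 2y₅ + 2y₆ + y₇] = 0.5·(-52.302) = -26.15100.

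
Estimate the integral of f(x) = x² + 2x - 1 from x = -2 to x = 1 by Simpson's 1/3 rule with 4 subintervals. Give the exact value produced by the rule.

h = (1 − (-2))/4 = 0.75.
Nodes x₀,…,x₄ = -2, -1.25, -0.5, 0.25, 1.
f(x) = x² + 2x - 1: f₀=-1, f₁=-1.9375, f₂=-1.75, f₃=-0.4375, f₄=2.
(h/3)·[f₀ + 4f₁ + 2f₂ + 4f₃ + f₄] = 0.25·(-12) = -3.

-3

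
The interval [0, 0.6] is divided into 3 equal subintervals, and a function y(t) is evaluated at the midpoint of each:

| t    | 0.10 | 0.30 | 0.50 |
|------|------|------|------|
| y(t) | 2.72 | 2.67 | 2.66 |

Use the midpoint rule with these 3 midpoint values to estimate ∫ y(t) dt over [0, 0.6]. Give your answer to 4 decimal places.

1.6100

h = 0.2, n = 3.
h·[y(m₁) + y(m₂) + y(m₃)] = 0.2·(8.05) = 1.6100.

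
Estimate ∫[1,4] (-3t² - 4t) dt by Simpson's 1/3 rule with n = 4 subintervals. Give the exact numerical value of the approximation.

h = (4 − 1)/4 = 0.75.
Nodes t₀,…,t₄ = 1, 1.75, 2.5, 3.25, 4.
f(t) = -3t² - 4t: f₀=-7, f₁=-16.1875, f₂=-28.75, f₃=-44.6875, f₄=-64.
(h/3)·[f₀ + 4f₁ + 2f₂ + 4f₃ + f₄] = 0.25·(-372) = -93.

-93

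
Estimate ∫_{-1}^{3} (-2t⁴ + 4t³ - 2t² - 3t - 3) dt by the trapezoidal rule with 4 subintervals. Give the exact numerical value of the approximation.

-72

h = (3 − (-1))/4 = 1.
Nodes t₀,…,t₄ = -1, 0, 1, 2, 3.
f(t) = -2t⁴ + 4t³ - 2t² - 3t - 3: f₀=-8, f₁=-3, f₂=-6, f₃=-17, f₄=-84.
(h/2)·[f₀ + 2f₁ + 2f₂ + 2f₃ + f₄] = 0.5·(-144) = -72.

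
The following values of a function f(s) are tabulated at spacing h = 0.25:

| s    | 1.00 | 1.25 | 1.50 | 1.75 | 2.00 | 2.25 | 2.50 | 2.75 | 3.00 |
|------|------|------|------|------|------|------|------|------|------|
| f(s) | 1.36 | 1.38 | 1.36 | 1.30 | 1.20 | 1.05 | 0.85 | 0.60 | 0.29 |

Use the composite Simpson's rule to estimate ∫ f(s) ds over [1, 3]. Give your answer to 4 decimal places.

2.1492

h = 0.25, n = 8.
(h/3)·[y₀ + 4y₁ + 2y₂ + 4y₃ + 2y₄ + 4y₅ + 2y₆ + 4y₇ + y₈] = 0.083333·(25.79) = 2.1492.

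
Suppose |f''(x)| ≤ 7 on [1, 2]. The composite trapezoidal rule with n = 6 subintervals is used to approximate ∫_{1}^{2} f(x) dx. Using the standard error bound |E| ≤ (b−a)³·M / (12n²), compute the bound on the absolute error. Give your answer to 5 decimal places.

0.01620

|E| ≤ (1)³·7 / (12·6²) = 7/432 = 0.01620.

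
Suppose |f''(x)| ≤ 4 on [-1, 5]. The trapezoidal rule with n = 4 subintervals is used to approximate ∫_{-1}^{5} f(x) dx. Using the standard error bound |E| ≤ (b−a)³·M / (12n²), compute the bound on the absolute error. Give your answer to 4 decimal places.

4.5000

|E| ≤ (6)³·4 / (12·4²) = 864/192 = 4.5000.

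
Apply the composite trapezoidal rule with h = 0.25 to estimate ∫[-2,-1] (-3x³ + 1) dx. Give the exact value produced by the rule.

h = (-1 − (-2))/4 = 0.25.
Nodes x₀,…,x₄ = -2, -1.75, -1.5, -1.25, -1.
f(x) = -3x³ + 1: f₀=25, f₁=17.078125, f₂=11.125, f₃=6.859375, f₄=4.
(h/2)·[f₀ + 2f₁ + 2f₂ + 2f₃ + f₄] = 0.125·(99.125) = 12.390625.

12.390625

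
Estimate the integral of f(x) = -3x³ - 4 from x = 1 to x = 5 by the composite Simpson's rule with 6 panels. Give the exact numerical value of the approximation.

h = (5 − 1)/6 = 0.666667.
Nodes x₀,…,x₆ = 1, 1.666667, 2.333333, 3, 3.666667, 4.333333, 5.
f(x) = -3x³ - 4: f₀=-7, f₁=-17.888889, f₂=-42.111111, f₃=-85, f₄=-151.888889, f₅=-248.111111, f₆=-379.
(h/3)·[f₀ + 4f₁ + 2f₂ + 4f₃ + 2f₄ + 4f₅ + f₆] = 0.222222·(-2178) = -484.

-484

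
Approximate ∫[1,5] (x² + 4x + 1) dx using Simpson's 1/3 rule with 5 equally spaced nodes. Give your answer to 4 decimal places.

h = (5 − 1)/4 = 1.
Nodes x₀,…,x₄ = 1, 2, 3, 4, 5.
f(x) = x² + 4x + 1: f₀=6, f₁=13, f₂=22, f₃=33, f₄=46.
(h/3)·[f₀ + 4f₁ + 2f₂ + 4f₃ + f₄] = 0.333333·(280) = 93.3333.

93.3333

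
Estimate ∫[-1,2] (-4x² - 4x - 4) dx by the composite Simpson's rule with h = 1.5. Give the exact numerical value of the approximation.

h = (2 − (-1))/2 = 1.5.
Nodes x₀,…,x₂ = -1, 0.5, 2.
f(x) = -4x² - 4x - 4: f₀=-4, f₁=-7, f₂=-28.
(h/3)·[f₀ + 4f₁ + f₂] = 0.5·(-60) = -30.

-30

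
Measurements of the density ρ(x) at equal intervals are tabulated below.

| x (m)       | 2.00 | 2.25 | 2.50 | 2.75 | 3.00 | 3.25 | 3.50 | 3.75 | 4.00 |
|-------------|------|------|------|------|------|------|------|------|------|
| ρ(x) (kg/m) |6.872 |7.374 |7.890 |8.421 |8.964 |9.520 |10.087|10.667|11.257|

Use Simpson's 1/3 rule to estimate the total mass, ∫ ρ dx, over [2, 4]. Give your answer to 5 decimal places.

17.99492

h = 0.25, n = 8.
(h/3)·[y₀ + 4y₁ + 2y₂ + 4y₃ + 2y₄ + 4y₅ + 2y₆ + 4y₇ + y₈] = 0.083333·(215.939) = 17.99492.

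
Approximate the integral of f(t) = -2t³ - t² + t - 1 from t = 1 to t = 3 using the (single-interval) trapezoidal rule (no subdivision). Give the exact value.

T = (b−a)/2 · [f(1) + f(3)] = 1·[(-3) + (-61)] = -64.

-64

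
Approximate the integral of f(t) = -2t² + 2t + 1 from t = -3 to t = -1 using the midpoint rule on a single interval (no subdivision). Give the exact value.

-22

M = (b−a)·f(-2) = 2·(-11) = -22.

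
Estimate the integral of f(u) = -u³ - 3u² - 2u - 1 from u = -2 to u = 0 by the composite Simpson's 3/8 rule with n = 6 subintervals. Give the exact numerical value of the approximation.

-2

h = (0 − (-2))/6 = 0.333333.
Nodes u₀,…,u₆ = -2, -1.666667, -1.333333, -1, -0.666667, -0.333333, 0.
f(u) = -u³ - 3u² - 2u - 1: f₀=-1, f₁=-1.370370, f₂=-1.296296, f₃=-1, f₄=-0.703704, f₅=-0.629630, f₆=-1.
(3h/8)·[f₀ + 3f₁ + 3f₂ + 2f₃ + 3f₄ + 3f₅ + f₆] = 0.125·(-16) = -2.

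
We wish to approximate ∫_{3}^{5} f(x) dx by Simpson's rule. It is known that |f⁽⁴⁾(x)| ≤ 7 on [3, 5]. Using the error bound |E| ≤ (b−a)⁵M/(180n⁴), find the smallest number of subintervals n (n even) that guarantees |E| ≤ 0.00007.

Need 224/(180n⁴) ≤ 0.00007.
n⁴ ≥ 224/(180·0.00007) = 17777.8 ⇒ n ≥ 11.5470, so the smallest even n is 12. (n must be even for Simpson's rule.)

12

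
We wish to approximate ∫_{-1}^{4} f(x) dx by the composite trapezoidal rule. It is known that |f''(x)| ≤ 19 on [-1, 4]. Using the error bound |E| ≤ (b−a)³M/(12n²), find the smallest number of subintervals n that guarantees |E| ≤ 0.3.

26

Need 2375/(12n²) ≤ 0.3.
n² ≥ 2375/(12·0.3) = 659.722 ⇒ n ≥ 25.6851, so the smallest n is 26.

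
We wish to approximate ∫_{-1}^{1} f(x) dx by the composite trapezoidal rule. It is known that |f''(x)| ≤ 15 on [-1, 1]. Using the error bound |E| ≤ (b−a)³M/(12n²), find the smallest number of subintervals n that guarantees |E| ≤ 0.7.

Need 120/(12n²) ≤ 0.7.
n² ≥ 120/(12·0.7) = 14.2857 ⇒ n ≥ 3.7796, so the smallest n is 4.

4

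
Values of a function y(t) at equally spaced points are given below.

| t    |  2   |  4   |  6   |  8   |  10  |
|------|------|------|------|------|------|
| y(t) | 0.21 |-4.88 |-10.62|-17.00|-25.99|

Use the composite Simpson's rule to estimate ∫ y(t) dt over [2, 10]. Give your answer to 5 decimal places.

-89.69333

h = 2, n = 4.
(h/3)·[y₀ + 4y₁ + 2y₂ + 4y₃ + y₄] = 0.666667·(-134.54) = -89.69333.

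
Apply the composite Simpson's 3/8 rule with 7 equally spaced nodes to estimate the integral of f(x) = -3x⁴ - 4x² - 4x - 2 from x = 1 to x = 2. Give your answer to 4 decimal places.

h = (2 − 1)/6 = 0.166667.
Nodes x₀,…,x₆ = 1, 1.166667, 1.333333, 1.5, 1.666667, 1.833333, 2.
f(x) = -3x⁴ - 4x² - 4x - 2: f₀=-13, f₁=-17.668981, f₂=-23.925926, f₃=-32.1875, f₄=-42.925926, f₅=-56.668981, f₆=-74.
(3h/8)·[f₀ + 3f₁ + 3f₂ + 2f₃ + 3f₄ + 3f₅ + f₆] = 0.0625·(-574.944444) = -35.9340.

-35.9340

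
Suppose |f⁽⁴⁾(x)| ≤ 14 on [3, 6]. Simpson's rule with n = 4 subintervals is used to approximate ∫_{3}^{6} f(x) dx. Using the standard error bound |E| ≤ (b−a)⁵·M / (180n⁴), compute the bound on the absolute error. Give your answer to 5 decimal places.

|E| ≤ (3)⁵·14 / (180·4⁴) = 3402/46080 = 0.07383.

0.07383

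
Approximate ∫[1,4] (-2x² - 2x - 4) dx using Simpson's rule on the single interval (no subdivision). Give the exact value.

S = (b−a)/6 · [f(1) + 4f(2.5) + f(4)] = 0.5·[(-8) + 4·(-21.5) + (-44)] = -69.

-69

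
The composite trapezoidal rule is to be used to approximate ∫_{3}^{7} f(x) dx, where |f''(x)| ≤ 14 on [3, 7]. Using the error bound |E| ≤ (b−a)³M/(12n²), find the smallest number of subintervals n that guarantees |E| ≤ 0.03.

50

Need 896/(12n²) ≤ 0.03.
n² ≥ 896/(12·0.03) = 2488.89 ⇒ n ≥ 49.8888, so the smallest n is 50.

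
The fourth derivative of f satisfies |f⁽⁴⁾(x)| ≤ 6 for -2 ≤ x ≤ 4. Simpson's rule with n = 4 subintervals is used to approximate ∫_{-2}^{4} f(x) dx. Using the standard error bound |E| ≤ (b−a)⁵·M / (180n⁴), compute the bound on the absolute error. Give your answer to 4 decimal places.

|E| ≤ (6)⁵·6 / (180·4⁴) = 46656/46080 = 1.0125.

1.0125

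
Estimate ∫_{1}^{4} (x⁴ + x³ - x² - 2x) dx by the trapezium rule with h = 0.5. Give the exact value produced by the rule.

238.40625

h = (4 − 1)/6 = 0.5.
Nodes x₀,…,x₆ = 1, 1.5, 2, 2.5, 3, 3.5, 4.
f(x) = x⁴ + x³ - x² - 2x: f₀=-1, f₁=3.1875, f₂=16, f₃=43.4375, f₄=93, f₅=173.6875, f₆=296.
(h/2)·[f₀ + 2f₁ + 2f₂ + 2f₃ + 2f₄ + 2f₅ + f₆] = 0.25·(953.625) = 238.40625.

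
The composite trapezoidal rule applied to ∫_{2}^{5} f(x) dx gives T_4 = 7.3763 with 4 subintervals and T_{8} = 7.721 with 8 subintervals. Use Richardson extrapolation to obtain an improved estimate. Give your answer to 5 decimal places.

7.83590

R = (4·T_{8} − T_4) / 3 = (4·7.721 − 7.3763)/3 = (23.5077)/3 = 7.83590.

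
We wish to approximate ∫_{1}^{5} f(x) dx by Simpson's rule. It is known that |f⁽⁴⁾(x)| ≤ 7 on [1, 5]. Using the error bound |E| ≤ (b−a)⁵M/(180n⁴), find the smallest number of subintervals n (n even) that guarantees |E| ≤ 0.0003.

20

Need 7168/(180n⁴) ≤ 0.0003.
n⁴ ≥ 7168/(180·0.0003) = 132741 ⇒ n ≥ 19.0876, so the smallest even n is 20. (n must be even for Simpson's rule.)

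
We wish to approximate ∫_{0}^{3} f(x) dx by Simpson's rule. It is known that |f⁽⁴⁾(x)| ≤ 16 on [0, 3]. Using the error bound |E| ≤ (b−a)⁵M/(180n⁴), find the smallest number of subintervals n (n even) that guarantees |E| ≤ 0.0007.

Need 3888/(180n⁴) ≤ 0.0007.
n⁴ ≥ 3888/(180·0.0007) = 30857.1 ⇒ n ≥ 13.2538, so the smallest even n is 14. (n must be even for Simpson's rule.)

14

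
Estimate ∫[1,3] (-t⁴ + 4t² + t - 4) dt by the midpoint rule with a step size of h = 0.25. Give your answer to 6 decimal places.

-17.504395

h = (3 − 1)/8 = 0.25.
Midpoints m₁,…,m₈ = 1.125, 1.375, 1.625, 1.875, 2.125, 2.375, 2.625, 2.875.
f(m₁)=0.585693359375, f(m₂)=1.363037109375, f(m₃)=1.214599609375, f(m₄)=-0.422119140625, f(m₅)=-4.203369140625, f(m₆)=-10.879150390625, f(m₇)=-21.293212890625, f(m₈)=-36.383056640625.
h·[f(m₁) + f(m₂) + f(m₃) + f(m₄) + f(m₅) + f(m₆) + f(m₇) + f(m₈)] = 0.25·(-70.017578125) = -17.504395.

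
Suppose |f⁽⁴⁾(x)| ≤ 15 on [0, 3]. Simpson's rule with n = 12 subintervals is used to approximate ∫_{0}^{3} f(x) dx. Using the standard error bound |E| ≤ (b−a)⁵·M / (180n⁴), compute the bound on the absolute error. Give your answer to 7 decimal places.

|E| ≤ (3)⁵·15 / (180·12⁴) = 3645/3732480 = 0.0009766.

0.0009766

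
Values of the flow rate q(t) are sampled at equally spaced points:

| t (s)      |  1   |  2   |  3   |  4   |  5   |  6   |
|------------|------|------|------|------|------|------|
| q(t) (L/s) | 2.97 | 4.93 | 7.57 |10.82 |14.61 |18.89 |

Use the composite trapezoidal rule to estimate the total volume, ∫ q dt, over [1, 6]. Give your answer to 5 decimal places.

h = 1, n = 5.
(h/2)·[y₀ + 2y₁ + 2y₂ + 2y₃ + 2y₄ + y₅] = 0.5·(97.72) = 48.86000.

48.86000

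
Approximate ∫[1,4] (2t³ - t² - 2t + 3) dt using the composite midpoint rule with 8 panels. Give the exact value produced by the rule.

h = (4 − 1)/8 = 0.375.
Midpoints m₁,…,m₈ = 1.1875, 1.5625, 1.9375, 2.3125, 2.6875, 3.0625, 3.4375, 3.8125.
f(m₁)=2.56396484375, f(m₂)=5.06298828125, f(m₃)=9.91748046875, f(m₄)=17.76025390625, f(m₅)=29.22412109375, f(m₆)=44.94189453125, f(m₇)=65.54638671875, f(m₈)=91.67041015625.
h·[f(m₁) + f(m₂) + f(m₃) + f(m₄) + f(m₅) + f(m₆) + f(m₇) + f(m₈)] = 0.375·(266.6875) = 100.0078125.

100.0078125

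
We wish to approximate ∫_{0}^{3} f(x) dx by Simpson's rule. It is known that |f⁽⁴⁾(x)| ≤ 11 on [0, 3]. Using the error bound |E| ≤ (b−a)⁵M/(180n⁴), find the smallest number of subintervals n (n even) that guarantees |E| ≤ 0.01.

Need 2673/(180n⁴) ≤ 0.01.
n⁴ ≥ 2673/(180·0.01) = 1485 ⇒ n ≥ 6.2077, so the smallest even n is 8. (n must be even for Simpson's rule.)

8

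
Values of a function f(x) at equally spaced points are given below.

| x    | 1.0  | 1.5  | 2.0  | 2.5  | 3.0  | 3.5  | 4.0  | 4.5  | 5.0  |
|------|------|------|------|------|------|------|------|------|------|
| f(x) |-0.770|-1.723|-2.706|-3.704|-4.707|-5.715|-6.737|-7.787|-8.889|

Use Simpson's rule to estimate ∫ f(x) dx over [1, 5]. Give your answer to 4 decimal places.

h = 0.5, n = 8.
(h/3)·[y₀ + 4y₁ + 2y₂ + 4y₃ + 2y₄ + 4y₅ + 2y₆ + 4y₇ + y₈] = 0.166667·(-113.675) = -18.9458.

-18.9458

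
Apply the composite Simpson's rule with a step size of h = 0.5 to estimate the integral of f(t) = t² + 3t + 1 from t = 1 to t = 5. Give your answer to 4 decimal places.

81.3333

h = (5 − 1)/8 = 0.5.
Nodes t₀,…,t₈ = 1, 1.5, 2, 2.5, 3, 3.5, 4, 4.5, 5.
f(t) = t² + 3t + 1: f₀=5, f₁=7.75, f₂=11, f₃=14.75, f₄=19, f₅=23.75, f₆=29, f₇=34.75, f₈=41.
(h/3)·[f₀ + 4f₁ + 2f₂ + 4f₃ + 2f₄ + 4f₅ + 2f₆ + 4f₇ + f₈] = 0.166667·(488) = 81.3333.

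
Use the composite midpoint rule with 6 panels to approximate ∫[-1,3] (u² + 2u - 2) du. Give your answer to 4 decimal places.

h = (3 − (-1))/6 = 0.666667.
Midpoints m₁,…,m₆ = -0.666667, 0, 0.666667, 1.333333, 2, 2.666667.
f(m₁)=-2.888889, f(m₂)=-2, f(m₃)=-0.222222, f(m₄)=2.444444, f(m₅)=6, f(m₆)=10.444444.
h·[f(m₁) + f(m₂) + f(m₃) + f(m₄) + f(m₅) + f(m₆)] = 0.666667·(13.777778) = 9.1852.

9.1852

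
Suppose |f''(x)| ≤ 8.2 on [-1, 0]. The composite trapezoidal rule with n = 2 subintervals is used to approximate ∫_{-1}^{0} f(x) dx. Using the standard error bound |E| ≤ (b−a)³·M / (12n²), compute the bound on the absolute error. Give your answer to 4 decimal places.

|E| ≤ (1)³·8.2 / (12·2²) = 8.2/48 = 0.1708.

0.1708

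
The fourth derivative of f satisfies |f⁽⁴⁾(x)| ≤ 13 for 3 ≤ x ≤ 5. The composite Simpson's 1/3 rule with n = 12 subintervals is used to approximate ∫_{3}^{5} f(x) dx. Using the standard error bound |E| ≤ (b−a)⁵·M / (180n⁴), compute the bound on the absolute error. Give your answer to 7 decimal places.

0.0001115

|E| ≤ (2)⁵·13 / (180·12⁴) = 416/3732480 = 0.0001115.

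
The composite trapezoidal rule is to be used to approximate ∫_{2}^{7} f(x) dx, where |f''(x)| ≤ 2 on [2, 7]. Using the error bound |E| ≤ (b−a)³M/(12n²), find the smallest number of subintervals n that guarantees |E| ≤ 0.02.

33

Need 250/(12n²) ≤ 0.02.
n² ≥ 250/(12·0.02) = 1041.67 ⇒ n ≥ 32.2749, so the smallest n is 33.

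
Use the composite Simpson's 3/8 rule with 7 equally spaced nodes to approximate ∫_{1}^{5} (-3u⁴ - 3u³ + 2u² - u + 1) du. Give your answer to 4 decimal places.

-2268.4444

h = (5 − 1)/6 = 0.666667.
Nodes u₀,…,u₆ = 1, 1.666667, 2.333333, 3, 3.666667, 4.333333, 5.
f(u) = -3u⁴ - 3u³ + 2u² - u + 1: f₀=-4, f₁=-32.148148, f₂=-117.481481, f₃=-308, f₄=-665.925926, f₅=-1267.703704, f₆=-2204.
(3h/8)·[f₀ + 3f₁ + 3f₂ + 2f₃ + 3f₄ + 3f₅ + f₆] = 0.25·(-9073.777778) = -2268.4444.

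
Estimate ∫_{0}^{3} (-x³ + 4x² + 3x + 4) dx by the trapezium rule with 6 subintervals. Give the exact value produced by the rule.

h = (3 − 0)/6 = 0.5.
Nodes x₀,…,x₆ = 0, 0.5, 1, 1.5, 2, 2.5, 3.
f(x) = -x³ + 4x² + 3x + 4: f₀=4, f₁=6.375, f₂=10, f₃=14.125, f₄=18, f₅=20.875, f₆=22.
(h/2)·[f₀ + 2f₁ + 2f₂ + 2f₃ + 2f₄ + 2f₅ + f₆] = 0.25·(164.75) = 41.1875.

41.1875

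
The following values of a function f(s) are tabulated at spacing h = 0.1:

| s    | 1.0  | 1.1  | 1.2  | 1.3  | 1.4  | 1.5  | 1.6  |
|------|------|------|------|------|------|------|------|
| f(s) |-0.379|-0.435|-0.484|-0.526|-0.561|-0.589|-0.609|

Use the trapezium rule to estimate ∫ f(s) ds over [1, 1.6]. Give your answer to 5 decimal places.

h = 0.1, n = 6.
(h/2)·[y₀ + 2y₁ + 2y₂ + 2y₃ + 2y₄ + 2y₅ + y₆] = 0.05·(-6.178) = -0.30890.

-0.30890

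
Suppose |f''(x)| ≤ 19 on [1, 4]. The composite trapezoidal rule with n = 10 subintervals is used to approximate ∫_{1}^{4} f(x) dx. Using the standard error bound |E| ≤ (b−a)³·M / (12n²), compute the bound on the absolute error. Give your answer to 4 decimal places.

|E| ≤ (3)³·19 / (12·10²) = 513/1200 = 0.4275.

0.4275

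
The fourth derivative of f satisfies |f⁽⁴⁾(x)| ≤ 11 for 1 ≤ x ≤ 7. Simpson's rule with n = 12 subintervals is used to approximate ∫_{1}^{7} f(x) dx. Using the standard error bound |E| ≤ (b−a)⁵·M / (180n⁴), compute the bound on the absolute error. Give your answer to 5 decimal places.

0.02292

|E| ≤ (6)⁵·11 / (180·12⁴) = 85536/3732480 = 0.02292.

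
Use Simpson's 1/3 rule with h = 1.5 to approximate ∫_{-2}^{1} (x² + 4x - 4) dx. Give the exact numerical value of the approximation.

h = (1 − (-2))/2 = 1.5.
Nodes x₀,…,x₂ = -2, -0.5, 1.
f(x) = x² + 4x - 4: f₀=-8, f₁=-5.75, f₂=1.
(h/3)·[f₀ + 4f₁ + f₂] = 0.5·(-30) = -15.

-15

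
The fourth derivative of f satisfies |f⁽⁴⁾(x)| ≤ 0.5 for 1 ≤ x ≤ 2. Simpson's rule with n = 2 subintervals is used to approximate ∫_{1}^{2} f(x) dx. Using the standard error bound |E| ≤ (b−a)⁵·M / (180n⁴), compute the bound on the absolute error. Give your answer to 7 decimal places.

0.0001736

|E| ≤ (1)⁵·0.5 / (180·2⁴) = 0.5/2880 = 0.0001736.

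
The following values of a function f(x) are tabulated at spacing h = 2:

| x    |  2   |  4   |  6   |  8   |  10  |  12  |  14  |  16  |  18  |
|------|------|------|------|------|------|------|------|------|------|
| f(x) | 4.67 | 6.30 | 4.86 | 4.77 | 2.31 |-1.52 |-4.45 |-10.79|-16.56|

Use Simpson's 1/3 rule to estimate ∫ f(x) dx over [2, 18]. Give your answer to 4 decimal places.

-7.6067

h = 2, n = 8.
(h/3)·[y₀ + 4y₁ + 2y₂ + 4y₃ + 2y₄ + 4y₅ + 2y₆ + 4y₇ + y₈] = 0.666667·(-11.41) = -7.6067.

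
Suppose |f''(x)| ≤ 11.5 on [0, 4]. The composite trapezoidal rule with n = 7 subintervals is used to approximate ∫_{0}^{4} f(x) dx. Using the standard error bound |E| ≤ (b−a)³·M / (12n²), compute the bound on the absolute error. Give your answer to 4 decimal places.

|E| ≤ (4)³·11.5 / (12·7²) = 736/588 = 1.2517.

1.2517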